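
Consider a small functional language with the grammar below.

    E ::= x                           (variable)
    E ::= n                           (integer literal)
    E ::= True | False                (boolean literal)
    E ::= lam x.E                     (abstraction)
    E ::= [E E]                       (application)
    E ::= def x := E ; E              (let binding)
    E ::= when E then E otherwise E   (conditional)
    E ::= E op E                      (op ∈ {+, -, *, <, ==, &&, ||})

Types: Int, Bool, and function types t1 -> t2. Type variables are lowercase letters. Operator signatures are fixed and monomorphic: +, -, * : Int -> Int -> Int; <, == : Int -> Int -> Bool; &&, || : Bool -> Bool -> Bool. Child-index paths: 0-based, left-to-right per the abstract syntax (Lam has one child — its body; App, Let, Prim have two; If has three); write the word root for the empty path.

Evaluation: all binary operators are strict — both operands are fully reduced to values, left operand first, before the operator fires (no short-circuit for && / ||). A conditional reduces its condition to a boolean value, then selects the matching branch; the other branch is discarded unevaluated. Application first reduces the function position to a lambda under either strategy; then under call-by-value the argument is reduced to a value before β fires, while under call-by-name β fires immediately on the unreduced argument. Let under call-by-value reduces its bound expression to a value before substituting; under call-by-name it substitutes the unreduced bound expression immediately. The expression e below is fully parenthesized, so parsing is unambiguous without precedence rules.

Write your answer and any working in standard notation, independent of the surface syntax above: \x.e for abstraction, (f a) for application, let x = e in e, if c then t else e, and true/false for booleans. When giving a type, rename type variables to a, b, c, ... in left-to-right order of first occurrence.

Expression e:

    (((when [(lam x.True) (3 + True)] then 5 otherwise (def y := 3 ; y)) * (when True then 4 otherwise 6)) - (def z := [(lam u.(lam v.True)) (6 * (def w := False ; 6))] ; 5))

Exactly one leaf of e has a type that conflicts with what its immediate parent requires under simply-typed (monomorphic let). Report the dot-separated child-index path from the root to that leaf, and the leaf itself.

Answer: 0.0.0.1.1 : true

Trace:
\x._ : a -> Bool
  unify Int ~ Int
  unify Bool ~ Int
  FAIL: mismatch Bool ~ Int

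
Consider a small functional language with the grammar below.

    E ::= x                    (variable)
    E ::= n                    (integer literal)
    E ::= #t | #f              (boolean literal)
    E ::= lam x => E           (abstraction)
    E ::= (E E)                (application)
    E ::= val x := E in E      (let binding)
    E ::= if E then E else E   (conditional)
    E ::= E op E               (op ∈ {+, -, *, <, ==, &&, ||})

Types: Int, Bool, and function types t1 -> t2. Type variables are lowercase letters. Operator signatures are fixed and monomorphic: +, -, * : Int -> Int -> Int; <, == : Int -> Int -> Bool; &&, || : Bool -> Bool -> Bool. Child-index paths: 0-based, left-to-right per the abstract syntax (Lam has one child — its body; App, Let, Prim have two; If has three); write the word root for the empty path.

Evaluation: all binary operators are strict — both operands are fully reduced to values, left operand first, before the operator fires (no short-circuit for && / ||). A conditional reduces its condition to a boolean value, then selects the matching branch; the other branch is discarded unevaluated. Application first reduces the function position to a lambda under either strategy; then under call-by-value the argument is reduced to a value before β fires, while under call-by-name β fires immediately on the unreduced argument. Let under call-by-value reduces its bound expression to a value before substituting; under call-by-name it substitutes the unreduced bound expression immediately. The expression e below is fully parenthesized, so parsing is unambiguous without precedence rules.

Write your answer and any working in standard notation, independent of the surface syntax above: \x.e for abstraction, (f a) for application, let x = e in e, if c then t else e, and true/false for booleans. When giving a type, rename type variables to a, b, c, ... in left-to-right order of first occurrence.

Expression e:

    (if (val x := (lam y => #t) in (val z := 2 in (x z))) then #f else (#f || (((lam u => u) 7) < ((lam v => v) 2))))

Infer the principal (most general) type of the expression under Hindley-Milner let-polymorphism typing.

Working:
\y._ : a -> Bool
let x : forall. a -> Bool
let z : Int
x : b -> Bool
z : Int
  unify b -> Bool ~ Int -> c
  unify b ~ Int
  unify Bool ~ c
_ _ : Bool
  unify Bool ~ Bool
  unify Bool ~ Bool
u : d
\u._ : d -> d
  unify d -> d ~ Int -> e
  unify d ~ Int
  unify Int ~ e
_ _ : Int
  unify Int ~ Int
v : f
\v._ : f -> f
  unify f -> f ~ Int -> g
  unify f ~ Int
  unify Int ~ g
_ _ : Int
  unify Int ~ Int
  unify Bool ~ Bool
  unify Bool ~ Bool

Answer: Bool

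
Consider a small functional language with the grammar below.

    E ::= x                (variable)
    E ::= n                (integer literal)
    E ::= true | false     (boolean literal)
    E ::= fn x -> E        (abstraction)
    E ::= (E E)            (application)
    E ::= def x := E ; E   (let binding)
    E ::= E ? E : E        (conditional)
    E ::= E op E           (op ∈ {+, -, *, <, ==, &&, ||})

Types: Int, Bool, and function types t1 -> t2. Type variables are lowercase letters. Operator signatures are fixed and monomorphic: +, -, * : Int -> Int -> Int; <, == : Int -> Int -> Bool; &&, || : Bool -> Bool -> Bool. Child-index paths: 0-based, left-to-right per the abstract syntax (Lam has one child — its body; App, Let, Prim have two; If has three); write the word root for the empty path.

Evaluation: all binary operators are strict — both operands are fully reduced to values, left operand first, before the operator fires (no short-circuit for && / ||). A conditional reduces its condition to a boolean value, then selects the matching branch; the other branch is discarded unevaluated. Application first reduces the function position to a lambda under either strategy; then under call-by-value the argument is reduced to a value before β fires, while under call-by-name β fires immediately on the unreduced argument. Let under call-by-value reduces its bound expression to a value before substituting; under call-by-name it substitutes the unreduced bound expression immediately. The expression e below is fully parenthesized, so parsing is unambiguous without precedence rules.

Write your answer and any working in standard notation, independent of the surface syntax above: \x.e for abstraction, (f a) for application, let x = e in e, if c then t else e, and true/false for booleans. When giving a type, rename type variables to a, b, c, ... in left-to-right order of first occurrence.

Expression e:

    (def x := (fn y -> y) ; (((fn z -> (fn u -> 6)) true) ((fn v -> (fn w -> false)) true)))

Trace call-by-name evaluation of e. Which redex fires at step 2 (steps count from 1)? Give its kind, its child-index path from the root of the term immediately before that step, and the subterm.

Derivation:
step 0: (let x = (\y.y) in (((\z.(\u.6)) true) ((\v.(\w.false)) true)))
step 1: [let@root] (((\z.(\u.6)) true) ((\v.(\w.false)) true))
step 2: [beta@0] ((\u.6) ((\v.(\w.false)) true))

Answer: beta at 0 : ((\z.(\u.6)) true)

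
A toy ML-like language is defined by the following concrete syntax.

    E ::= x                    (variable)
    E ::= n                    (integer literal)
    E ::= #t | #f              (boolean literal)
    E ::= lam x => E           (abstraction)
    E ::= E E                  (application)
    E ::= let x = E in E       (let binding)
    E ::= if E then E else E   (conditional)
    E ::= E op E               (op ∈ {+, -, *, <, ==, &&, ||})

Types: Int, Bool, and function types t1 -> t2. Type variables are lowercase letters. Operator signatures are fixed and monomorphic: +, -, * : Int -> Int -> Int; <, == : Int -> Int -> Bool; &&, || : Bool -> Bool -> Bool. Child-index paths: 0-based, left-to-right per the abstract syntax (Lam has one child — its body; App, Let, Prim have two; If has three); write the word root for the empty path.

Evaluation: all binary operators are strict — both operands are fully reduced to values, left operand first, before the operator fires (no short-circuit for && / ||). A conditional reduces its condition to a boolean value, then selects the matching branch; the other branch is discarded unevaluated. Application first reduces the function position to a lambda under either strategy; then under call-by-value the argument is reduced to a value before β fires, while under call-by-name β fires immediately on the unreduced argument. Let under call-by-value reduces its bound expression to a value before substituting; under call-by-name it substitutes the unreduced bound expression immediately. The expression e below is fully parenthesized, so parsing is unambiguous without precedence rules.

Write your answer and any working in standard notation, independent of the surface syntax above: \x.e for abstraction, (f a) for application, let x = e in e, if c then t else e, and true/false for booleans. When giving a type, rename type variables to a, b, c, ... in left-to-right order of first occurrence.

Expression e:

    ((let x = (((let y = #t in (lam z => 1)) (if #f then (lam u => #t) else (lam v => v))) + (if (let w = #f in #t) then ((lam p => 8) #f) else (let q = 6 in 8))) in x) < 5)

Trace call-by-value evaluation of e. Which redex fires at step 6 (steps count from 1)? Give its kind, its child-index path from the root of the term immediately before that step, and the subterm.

Trace:
step 0: ((let x = (((let y = true in (\z.1)) (if false then (\u.true) else (\v.v))) + (if (let w = false in true) then ((\p.8) false) else (let q = 6 in 8))) in x) < 5)
step 1: [let@0.0.0.0] ((let x = (((\z.1) (if false then (\u.true) else (\v.v))) + (if (let w = false in true) then ((\p.8) false) else (let q = 6 in 8))) in x) < 5)
step 2: [if@0.0.0.1] ((let x = (((\z.1) (\v.v)) + (if (let w = false in true) then ((\p.8) false) else (let q = 6 in 8))) in x) < 5)
step 3: [beta@0.0.0] ((let x = (1 + (if (let w = false in true) then ((\p.8) false) else (let q = 6 in 8))) in x) < 5)
step 4: [let@0.0.1.0] ((let x = (1 + (if true then ((\p.8) false) else (let q = 6 in 8))) in x) < 5)
step 5: [if@0.0.1] ((let x = (1 + ((\p.8) false)) in x) < 5)
step 6: [beta@0.0.1] ((let x = (1 + 8) in x) < 5)

Answer: beta at 0.0.1 : ((\p.8) false)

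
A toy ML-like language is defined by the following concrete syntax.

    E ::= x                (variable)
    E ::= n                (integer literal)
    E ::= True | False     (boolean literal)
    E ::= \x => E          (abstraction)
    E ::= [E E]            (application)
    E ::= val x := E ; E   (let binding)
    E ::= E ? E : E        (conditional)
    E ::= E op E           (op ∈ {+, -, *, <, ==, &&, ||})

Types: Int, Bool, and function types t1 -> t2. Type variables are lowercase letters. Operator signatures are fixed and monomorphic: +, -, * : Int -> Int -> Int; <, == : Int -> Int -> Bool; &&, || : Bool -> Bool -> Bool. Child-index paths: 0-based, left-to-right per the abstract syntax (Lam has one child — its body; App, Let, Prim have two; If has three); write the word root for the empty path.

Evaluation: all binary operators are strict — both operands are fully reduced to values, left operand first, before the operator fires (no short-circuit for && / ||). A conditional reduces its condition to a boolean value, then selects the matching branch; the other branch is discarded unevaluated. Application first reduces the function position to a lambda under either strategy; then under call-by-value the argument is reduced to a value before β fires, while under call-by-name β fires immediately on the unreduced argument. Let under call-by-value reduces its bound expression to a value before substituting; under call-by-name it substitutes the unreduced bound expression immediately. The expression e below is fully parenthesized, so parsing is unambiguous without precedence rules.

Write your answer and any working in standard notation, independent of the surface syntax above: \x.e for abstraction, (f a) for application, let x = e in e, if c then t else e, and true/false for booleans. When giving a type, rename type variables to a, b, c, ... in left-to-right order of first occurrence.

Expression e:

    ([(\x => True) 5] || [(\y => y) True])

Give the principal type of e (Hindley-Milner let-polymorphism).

Derivation:
\x._ : a -> Bool
  unify a -> Bool ~ Int -> b
  unify a ~ Int
  unify Bool ~ b
_ _ : Bool
  unify Bool ~ Bool
y : c
\y._ : c -> c
  unify c -> c ~ Bool -> d
  unify c ~ Bool
  unify Bool ~ d
_ _ : Bool
  unify Bool ~ Bool

Answer: Bool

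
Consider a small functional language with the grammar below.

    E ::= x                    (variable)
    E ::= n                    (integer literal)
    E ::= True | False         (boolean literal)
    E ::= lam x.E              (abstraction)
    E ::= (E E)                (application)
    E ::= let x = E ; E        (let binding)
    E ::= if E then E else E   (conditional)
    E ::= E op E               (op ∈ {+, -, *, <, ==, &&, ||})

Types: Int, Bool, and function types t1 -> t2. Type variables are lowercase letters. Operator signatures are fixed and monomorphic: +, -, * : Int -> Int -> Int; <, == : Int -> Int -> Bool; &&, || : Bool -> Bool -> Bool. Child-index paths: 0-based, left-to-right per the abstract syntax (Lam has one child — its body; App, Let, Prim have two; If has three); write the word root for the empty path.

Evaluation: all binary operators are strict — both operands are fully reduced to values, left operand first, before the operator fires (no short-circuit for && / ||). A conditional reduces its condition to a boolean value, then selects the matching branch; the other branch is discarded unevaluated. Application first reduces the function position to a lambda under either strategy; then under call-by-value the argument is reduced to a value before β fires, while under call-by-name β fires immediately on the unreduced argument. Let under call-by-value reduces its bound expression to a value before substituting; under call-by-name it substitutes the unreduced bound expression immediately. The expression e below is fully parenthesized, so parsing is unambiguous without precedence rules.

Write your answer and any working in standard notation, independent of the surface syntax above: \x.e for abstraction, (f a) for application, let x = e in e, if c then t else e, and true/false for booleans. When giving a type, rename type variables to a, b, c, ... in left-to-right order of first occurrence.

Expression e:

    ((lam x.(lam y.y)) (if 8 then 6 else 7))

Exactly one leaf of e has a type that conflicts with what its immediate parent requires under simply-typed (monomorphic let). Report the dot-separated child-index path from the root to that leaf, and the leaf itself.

Trace:
y : b
\y._ : b -> b
\x._ : a -> b -> b
  unify Int ~ Bool
  FAIL: mismatch Int ~ Bool

Answer: 1.0 : 8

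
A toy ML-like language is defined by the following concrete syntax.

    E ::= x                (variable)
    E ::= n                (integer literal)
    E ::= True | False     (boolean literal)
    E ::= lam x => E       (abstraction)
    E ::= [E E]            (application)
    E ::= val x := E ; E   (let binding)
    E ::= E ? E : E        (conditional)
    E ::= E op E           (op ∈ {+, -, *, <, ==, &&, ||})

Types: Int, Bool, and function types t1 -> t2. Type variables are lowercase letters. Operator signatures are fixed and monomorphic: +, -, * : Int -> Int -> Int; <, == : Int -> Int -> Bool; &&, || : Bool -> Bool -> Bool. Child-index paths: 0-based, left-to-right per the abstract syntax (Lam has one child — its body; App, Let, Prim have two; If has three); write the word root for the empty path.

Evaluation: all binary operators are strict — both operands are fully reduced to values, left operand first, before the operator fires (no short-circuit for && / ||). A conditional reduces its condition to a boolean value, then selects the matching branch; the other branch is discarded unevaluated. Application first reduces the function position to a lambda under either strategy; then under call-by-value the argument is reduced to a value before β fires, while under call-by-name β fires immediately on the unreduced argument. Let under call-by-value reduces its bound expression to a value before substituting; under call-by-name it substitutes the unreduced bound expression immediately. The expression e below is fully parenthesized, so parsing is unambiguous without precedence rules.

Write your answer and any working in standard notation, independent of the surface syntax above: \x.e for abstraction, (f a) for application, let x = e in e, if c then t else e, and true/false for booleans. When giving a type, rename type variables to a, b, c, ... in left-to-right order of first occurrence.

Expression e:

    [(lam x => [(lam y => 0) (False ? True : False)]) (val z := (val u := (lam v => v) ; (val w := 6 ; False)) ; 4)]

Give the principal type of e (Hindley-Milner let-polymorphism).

Trace:
\y._ : b -> Int
  unify Bool ~ Bool
  unify Bool ~ Bool
  unify b -> Int ~ Bool -> c
  unify b ~ Bool
  unify Int ~ c
_ _ : Int
\x._ : a -> Int
v : d
\v._ : d -> d
let u : forall. d -> d
let w : Int
let z : Bool
  unify a -> Int ~ Int -> e
  unify a ~ Int
  unify Int ~ e
_ _ : Int

Answer: Int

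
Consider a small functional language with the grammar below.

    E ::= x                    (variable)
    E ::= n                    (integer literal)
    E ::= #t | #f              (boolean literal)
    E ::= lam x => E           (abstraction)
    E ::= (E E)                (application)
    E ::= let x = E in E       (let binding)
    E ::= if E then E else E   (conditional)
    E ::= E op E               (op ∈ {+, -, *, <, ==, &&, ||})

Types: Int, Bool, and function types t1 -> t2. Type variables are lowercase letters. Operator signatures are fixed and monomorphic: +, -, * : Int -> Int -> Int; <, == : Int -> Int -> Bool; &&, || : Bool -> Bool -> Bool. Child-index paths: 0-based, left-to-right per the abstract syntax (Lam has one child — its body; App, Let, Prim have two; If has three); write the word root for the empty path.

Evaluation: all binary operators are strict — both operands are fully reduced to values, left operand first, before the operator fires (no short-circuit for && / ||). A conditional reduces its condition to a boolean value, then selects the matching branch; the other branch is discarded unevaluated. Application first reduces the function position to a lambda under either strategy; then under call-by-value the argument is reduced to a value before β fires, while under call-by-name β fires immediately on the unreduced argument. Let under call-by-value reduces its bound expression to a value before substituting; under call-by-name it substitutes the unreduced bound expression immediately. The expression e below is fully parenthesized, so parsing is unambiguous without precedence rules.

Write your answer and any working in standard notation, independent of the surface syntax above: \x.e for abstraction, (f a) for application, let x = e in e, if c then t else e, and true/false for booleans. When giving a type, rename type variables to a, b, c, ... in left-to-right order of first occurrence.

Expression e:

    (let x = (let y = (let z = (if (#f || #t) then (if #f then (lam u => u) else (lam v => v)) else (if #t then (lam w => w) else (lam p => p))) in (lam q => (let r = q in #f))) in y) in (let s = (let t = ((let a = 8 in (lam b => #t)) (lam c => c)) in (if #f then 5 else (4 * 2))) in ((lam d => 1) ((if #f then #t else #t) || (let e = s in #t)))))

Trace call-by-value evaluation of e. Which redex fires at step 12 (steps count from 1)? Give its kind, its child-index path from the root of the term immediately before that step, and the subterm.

Working:
step 0: (let x = (let y = (let z = (if (false || true) then (if false then (\u.u) else (\v.v)) else (if true then (\w.w) else (\p.p))) in (\q.(let r = q in false))) in y) in (let s = (let t = ((let a = 8 in (\b.true)) (\c.c)) in (if false then 5 else (4 * 2))) in ((\d.1) ((if false then true else true) || (let e = s in true)))))
step 1: [delta@0.0.0.0] (let x = (let y = (let z = (if true then (if false then (\u.u) else (\v.v)) else (if true then (\w.w) else (\p.p))) in (\q.(let r = q in false))) in y) in (let s = (let t = ((let a = 8 in (\b.true)) (\c.c)) in (if false then 5 else (4 * 2))) in ((\d.1) ((if false then true else true) || (let e = s in true)))))
step 2: [if@0.0.0] (let x = (let y = (let z = (if false then (\u.u) else (\v.v)) in (\q.(let r = q in false))) in y) in (let s = (let t = ((let a = 8 in (\b.true)) (\c.c)) in (if false then 5 else (4 * 2))) in ((\d.1) ((if false then true else true) || (let e = s in true)))))
step 3: [if@0.0.0] (let x = (let y = (let z = (\v.v) in (\q.(let r = q in false))) in y) in (let s = (let t = ((let a = 8 in (\b.true)) (\c.c)) in (if false then 5 else (4 * 2))) in ((\d.1) ((if false then true else true) || (let e = s in true)))))
step 4: [let@0.0] (let x = (let y = (\q.(let r = q in false)) in y) in (let s = (let t = ((let a = 8 in (\b.true)) (\c.c)) in (if false then 5 else (4 * 2))) in ((\d.1) ((if false then true else true) || (let e = s in true)))))
step 5: [let@0] (let x = (\q.(let r = q in false)) in (let s = (let t = ((let a = 8 in (\b.true)) (\c.c)) in (if false then 5 else (4 * 2))) in ((\d.1) ((if false then true else true) || (let e = s in true)))))
step 6: [let@root] (let s = (let t = ((let a = 8 in (\b.true)) (\c.c)) in (if false then 5 else (4 * 2))) in ((\d.1) ((if false then true else true) || (let e = s in true))))
step 7: [let@0.0.0] (let s = (let t = ((\b.true) (\c.c)) in (if false then 5 else (4 * 2))) in ((\d.1) ((if false then true else true) || (let e = s in true))))
step 8: [beta@0.0] (let s = (let t = true in (if false then 5 else (4 * 2))) in ((\d.1) ((if false then true else true) || (let e = s in true))))
step 9: [let@0] (let s = (if false then 5 else (4 * 2)) in ((\d.1) ((if false then true else true) || (let e = s in true))))
step 10: [if@0] (let s = (4 * 2) in ((\d.1) ((if false then true else true) || (let e = s in true))))
step 11: [delta@0] (let s = 8 in ((\d.1) ((if false then true else true) || (let e = s in true))))
step 12: [let@root] ((\d.1) ((if false then true else true) || (let e = 8 in true)))

Answer: let at root : (let s = 8 in ((\d.1) ((if false then true else true) || (let e = s in true))))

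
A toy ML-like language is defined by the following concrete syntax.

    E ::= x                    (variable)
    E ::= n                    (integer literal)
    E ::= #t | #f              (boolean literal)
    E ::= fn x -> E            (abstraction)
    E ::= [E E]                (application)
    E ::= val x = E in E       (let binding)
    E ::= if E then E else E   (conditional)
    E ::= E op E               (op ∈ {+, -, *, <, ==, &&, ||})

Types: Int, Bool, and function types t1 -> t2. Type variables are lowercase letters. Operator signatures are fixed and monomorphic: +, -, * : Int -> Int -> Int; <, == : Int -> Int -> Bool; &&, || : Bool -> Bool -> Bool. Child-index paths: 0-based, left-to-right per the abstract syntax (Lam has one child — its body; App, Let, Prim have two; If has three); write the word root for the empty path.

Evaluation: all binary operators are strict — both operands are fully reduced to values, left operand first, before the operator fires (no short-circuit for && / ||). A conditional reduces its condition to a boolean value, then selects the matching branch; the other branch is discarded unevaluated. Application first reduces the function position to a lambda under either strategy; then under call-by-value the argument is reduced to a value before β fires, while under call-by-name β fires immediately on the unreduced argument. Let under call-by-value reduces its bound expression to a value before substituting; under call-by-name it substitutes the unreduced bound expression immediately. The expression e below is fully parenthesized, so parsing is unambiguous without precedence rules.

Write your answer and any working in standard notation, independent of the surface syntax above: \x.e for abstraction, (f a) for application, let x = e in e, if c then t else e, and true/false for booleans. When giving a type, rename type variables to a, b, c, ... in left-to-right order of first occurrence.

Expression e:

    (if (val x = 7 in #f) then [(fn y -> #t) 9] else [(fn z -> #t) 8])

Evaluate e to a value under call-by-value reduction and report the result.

Answer: true

Trace:
step 0: (if (let x = 7 in false) then ((\y.true) 9) else ((\z.true) 8))
step 1: [let@0] (if false then ((\y.true) 9) else ((\z.true) 8))
step 2: [if@root] ((\z.true) 8)
step 3: [beta@root] true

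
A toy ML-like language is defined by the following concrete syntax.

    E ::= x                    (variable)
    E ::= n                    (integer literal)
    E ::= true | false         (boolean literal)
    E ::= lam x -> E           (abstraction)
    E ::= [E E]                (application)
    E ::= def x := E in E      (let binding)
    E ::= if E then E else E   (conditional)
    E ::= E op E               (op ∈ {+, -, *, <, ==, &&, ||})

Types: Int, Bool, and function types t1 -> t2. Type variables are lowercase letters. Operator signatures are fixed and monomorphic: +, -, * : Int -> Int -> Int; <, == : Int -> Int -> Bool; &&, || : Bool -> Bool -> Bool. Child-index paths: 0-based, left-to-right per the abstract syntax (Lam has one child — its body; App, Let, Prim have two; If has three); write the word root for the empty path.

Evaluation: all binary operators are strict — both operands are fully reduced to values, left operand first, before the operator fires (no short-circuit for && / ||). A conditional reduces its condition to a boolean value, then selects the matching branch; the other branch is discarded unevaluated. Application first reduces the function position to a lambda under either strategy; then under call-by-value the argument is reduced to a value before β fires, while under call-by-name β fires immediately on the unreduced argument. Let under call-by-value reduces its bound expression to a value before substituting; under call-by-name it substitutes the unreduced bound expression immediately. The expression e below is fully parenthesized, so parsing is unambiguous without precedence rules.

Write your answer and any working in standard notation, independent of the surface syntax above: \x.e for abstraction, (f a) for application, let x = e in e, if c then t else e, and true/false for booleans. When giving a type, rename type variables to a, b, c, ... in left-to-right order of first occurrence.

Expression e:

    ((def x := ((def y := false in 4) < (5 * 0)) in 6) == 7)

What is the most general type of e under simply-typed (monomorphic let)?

Answer: Bool

Derivation:
let y : Bool
  unify Int ~ Int
  unify Int ~ Int
  unify Int ~ Int
  unify Int ~ Int
let x : Bool
  unify Int ~ Int
  unify Int ~ Int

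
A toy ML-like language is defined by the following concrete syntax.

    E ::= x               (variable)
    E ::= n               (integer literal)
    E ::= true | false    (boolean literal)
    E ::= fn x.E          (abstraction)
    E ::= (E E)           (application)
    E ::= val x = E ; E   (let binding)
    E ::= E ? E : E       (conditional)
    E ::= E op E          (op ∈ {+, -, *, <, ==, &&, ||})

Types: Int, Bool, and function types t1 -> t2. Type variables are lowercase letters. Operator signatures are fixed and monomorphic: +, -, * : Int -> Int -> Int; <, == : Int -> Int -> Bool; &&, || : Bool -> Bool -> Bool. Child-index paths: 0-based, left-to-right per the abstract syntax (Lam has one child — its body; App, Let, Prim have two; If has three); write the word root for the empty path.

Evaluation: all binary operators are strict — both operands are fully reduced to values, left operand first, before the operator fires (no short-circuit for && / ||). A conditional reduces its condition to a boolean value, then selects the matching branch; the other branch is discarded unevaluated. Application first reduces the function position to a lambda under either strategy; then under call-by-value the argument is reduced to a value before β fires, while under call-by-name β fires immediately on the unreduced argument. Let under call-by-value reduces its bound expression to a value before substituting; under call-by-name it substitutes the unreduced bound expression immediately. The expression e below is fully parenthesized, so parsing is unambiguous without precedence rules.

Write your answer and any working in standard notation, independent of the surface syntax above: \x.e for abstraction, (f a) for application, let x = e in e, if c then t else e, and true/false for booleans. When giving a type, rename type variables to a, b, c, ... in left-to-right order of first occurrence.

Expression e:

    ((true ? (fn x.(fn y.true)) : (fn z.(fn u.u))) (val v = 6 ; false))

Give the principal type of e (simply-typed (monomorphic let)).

Answer: Bool -> Bool

Derivation:
  unify Bool ~ Bool
\y._ : b -> Bool
\x._ : a -> b -> Bool
u : d
\u._ : d -> d
\z._ : c -> d -> d
  unify a -> b -> Bool ~ c -> d -> d
  unify a ~ c
  unify b -> Bool ~ d -> d
  unify b ~ d
  unify Bool ~ d
let v : Int
  unify c -> Bool -> Bool ~ Bool -> e
  unify c ~ Bool
  unify Bool -> Bool ~ e
_ _ : Bool -> Bool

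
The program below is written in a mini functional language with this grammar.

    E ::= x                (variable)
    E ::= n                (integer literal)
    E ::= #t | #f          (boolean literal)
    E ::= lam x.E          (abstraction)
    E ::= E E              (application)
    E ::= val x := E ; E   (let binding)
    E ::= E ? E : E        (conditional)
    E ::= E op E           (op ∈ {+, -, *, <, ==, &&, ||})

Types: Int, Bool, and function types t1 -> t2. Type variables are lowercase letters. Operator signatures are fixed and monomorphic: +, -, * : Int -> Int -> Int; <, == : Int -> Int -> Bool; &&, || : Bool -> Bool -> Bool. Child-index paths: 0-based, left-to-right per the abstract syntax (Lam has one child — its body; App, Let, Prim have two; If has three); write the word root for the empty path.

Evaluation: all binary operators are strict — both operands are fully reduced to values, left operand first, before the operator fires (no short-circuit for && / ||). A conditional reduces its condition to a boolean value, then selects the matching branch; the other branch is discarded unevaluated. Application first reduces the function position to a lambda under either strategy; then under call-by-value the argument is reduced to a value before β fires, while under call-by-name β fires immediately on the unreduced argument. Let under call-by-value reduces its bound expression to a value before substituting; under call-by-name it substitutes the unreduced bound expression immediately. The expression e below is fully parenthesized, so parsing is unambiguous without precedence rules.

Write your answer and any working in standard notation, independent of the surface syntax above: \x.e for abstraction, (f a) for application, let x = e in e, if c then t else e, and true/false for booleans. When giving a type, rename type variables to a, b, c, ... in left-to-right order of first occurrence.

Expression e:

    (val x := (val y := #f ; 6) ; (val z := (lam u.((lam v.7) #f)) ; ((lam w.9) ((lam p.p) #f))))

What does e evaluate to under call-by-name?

Answer: 9

Working:
step 0: (let x = (let y = false in 6) in (let z = (\u.((\v.7) false)) in ((\w.9) ((\p.p) false))))
step 1: [let@root] (let z = (\u.((\v.7) false)) in ((\w.9) ((\p.p) false)))
step 2: [let@root] ((\w.9) ((\p.p) false))
step 3: [beta@root] 9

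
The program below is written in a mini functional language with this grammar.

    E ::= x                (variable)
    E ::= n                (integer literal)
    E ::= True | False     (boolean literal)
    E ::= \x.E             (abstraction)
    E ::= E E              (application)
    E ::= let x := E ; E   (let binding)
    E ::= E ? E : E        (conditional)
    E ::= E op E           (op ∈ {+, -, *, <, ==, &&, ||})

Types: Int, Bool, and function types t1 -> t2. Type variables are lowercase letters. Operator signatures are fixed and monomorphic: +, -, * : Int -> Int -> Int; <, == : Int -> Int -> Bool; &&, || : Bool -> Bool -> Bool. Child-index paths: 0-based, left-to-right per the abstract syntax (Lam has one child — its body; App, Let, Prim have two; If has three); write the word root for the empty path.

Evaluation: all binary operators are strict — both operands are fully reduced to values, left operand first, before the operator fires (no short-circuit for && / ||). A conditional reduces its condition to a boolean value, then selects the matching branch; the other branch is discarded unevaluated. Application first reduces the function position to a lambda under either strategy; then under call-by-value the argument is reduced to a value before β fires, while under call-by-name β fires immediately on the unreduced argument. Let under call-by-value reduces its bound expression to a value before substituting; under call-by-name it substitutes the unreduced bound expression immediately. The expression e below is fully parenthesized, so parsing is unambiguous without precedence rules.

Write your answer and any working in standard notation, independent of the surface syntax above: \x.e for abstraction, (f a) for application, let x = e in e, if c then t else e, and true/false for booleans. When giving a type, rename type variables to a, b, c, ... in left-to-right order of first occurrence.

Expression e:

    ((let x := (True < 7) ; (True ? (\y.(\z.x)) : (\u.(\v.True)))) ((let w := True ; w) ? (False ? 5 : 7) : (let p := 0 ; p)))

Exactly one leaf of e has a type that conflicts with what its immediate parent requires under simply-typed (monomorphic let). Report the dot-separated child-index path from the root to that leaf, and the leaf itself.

Working:
  unify Bool ~ Int
  FAIL: mismatch Bool ~ Int

Answer: 0.0.0 : true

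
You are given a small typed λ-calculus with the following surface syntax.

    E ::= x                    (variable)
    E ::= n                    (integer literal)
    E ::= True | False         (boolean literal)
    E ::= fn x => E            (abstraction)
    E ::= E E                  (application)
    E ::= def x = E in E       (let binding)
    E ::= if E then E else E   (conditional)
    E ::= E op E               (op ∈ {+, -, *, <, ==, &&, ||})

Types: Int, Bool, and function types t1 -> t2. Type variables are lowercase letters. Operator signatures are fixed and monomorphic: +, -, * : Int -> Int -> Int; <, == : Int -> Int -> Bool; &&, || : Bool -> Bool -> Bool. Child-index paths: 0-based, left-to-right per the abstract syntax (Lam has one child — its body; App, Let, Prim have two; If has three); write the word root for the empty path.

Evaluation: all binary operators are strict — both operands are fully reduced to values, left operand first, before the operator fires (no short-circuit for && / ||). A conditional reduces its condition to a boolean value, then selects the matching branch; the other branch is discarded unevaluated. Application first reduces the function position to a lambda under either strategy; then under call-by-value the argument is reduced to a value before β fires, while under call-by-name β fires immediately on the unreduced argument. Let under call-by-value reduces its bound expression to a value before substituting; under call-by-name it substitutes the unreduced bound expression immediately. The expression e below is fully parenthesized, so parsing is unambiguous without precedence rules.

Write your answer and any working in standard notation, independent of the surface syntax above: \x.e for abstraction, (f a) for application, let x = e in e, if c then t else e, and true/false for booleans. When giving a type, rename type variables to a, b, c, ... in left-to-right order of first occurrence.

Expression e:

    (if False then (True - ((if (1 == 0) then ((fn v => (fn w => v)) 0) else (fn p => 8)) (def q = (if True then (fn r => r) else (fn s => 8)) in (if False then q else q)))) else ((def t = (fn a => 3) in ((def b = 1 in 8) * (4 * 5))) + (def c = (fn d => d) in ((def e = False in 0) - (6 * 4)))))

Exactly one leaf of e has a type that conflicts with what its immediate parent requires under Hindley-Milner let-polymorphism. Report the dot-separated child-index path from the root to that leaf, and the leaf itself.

Answer: 1.0 : true

Working:
  unify Bool ~ Bool
  unify Bool ~ Int
  FAIL: mismatch Bool ~ Int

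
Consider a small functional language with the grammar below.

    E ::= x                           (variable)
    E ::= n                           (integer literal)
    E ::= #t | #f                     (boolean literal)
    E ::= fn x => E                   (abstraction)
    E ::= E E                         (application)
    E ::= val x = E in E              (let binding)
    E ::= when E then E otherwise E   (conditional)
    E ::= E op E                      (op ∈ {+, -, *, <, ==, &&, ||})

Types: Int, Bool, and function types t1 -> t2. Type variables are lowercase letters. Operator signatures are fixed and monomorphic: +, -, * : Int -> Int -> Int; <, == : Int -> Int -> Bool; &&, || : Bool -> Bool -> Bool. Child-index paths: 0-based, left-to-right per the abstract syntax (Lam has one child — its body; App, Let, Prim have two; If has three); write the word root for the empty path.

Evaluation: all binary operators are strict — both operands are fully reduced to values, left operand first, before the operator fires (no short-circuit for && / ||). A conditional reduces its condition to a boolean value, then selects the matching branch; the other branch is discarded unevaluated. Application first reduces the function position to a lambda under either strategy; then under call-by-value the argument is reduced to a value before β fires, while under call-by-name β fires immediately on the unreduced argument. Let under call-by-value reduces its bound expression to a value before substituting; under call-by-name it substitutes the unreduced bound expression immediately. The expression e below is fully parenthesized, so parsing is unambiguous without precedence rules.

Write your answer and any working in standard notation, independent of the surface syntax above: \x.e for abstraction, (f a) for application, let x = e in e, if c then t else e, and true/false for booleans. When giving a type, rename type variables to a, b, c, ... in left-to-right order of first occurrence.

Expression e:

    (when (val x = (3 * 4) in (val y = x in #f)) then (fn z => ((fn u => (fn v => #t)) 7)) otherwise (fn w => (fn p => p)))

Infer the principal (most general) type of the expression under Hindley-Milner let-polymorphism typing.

Working:
  unify Int ~ Int
  unify Int ~ Int
let x : Int
x : Int
let y : Int
  unify Bool ~ Bool
\v._ : c -> Bool
\u._ : b -> c -> Bool
  unify b -> c -> Bool ~ Int -> d
  unify b ~ Int
  unify c -> Bool ~ d
_ _ : c -> Bool
\z._ : a -> c -> Bool
p : f
\p._ : f -> f
\w._ : e -> f -> f
  unify a -> c -> Bool ~ e -> f -> f
  unify a ~ e
  unify c -> Bool ~ f -> f
  unify c ~ f
  unify Bool ~ f

Answer: a -> Bool -> Bool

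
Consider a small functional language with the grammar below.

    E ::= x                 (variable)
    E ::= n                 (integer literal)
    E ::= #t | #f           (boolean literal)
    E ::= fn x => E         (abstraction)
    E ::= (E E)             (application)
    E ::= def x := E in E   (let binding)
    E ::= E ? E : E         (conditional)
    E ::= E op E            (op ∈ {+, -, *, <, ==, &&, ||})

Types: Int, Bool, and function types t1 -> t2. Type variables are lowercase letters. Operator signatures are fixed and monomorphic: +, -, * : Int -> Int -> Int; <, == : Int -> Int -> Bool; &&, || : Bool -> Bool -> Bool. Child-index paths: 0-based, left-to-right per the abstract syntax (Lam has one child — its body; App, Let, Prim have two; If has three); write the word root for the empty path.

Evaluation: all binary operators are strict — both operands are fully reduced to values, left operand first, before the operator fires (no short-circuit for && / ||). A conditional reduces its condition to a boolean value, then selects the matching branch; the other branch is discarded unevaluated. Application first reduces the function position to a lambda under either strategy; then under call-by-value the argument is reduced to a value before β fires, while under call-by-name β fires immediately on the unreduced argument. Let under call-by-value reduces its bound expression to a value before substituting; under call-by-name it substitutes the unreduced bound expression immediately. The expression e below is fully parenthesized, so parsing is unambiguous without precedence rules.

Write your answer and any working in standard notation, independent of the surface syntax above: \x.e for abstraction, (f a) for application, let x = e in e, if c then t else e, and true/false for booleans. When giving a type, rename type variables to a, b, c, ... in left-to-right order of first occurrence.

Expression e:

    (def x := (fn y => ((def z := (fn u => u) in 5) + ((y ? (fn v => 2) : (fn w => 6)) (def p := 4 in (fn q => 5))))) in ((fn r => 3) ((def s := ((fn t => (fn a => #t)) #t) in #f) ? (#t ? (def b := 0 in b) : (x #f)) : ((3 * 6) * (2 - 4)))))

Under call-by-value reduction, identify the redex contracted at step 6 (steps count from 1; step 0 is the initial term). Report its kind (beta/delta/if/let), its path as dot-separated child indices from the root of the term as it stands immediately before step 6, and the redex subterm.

Answer: delta at 1.1 : (2 - 4)

Working:
step 0: (let x = (\y.((let z = (\u.u) in 5) + ((if y then (\v.2) else (\w.6)) (let p = 4 in (\q.5))))) in ((\r.3) (if (let s = ((\t.(\a.true)) true) in false) then (if true then (let b = 0 in b) else (x false)) else ((3 * 6) * (2 - 4)))))
step 1: [let@root] ((\r.3) (if (let s = ((\t.(\a.true)) true) in false) then (if true then (let b = 0 in b) else ((\y.((let z = (\u.u) in 5) + ((if y then (\v.2) else (\w.6)) (let p = 4 in (\q.5))))) false)) else ((3 * 6) * (2 - 4))))
step 2: [beta@1.0.0] ((\r.3) (if (let s = (\a.true) in false) then (if true then (let b = 0 in b) else ((\y.((let z = (\u.u) in 5) + ((if y then (\v.2) else (\w.6)) (let p = 4 in (\q.5))))) false)) else ((3 * 6) * (2 - 4))))
step 3: [let@1.0] ((\r.3) (if false then (if true then (let b = 0 in b) else ((\y.((let z = (\u.u) in 5) + ((if y then (\v.2) else (\w.6)) (let p = 4 in (\q.5))))) false)) else ((3 * 6) * (2 - 4))))
step 4: [if@1] ((\r.3) ((3 * 6) * (2 - 4)))
step 5: [delta@1.0] ((\r.3) (18 * (2 - 4)))
step 6: [delta@1.1] ((\r.3) (18 * -2))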